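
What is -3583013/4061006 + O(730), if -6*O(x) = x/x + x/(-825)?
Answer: -906085496/1005098985 ≈ -0.90149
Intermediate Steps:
O(x) = -⅙ + x/4950 (O(x) = -(x/x + x/(-825))/6 = -(1 + x*(-1/825))/6 = -(1 - x/825)/6 = -⅙ + x/4950)
-3583013/4061006 + O(730) = -3583013/4061006 + (-⅙ + (1/4950)*730) = -3583013*1/4061006 + (-⅙ + 73/495) = -3583013/4061006 - 19/990 = -906085496/1005098985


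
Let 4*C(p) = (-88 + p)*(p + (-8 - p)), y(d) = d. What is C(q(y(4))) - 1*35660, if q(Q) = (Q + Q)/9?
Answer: -319372/9 ≈ -35486.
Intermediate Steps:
q(Q) = 2*Q/9 (q(Q) = (2*Q)*(⅑) = 2*Q/9)
C(p) = 176 - 2*p (C(p) = ((-88 + p)*(p + (-8 - p)))/4 = ((-88 + p)*(-8))/4 = (704 - 8*p)/4 = 176 - 2*p)
C(q(y(4))) - 1*35660 = (176 - 4*4/9) - 1*35660 = (176 - 2*8/9) - 35660 = (176 - 16/9) - 35660 = 1568/9 - 35660 = -319372/9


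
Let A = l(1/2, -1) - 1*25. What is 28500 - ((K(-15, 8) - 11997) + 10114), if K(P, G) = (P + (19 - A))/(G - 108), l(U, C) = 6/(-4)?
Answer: 6076661/200 ≈ 30383.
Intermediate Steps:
l(U, C) = -3/2 (l(U, C) = 6*(-1/4) = -3/2)
A = -53/2 (A = -3/2 - 1*25 = -3/2 - 25 = -53/2 ≈ -26.500)
K(P, G) = (91/2 + P)/(-108 + G) (K(P, G) = (P + (19 - 1*(-53/2)))/(G - 108) = (P + (19 + 53/2))/(-108 + G) = (P + 91/2)/(-108 + G) = (91/2 + P)/(-108 + G))
28500 - ((K(-15, 8) - 11997) + 10114) = 28500 - (((91/2 - 15)/(-108 + 8) - 11997) + 10114) = 28500 - (((61/2)/(-100) - 11997) + 10114) = 28500 - ((-1/100*61/2 - 11997) + 10114) = 28500 - ((-61/200 - 11997) + 10114) = 28500 - (-2399461/200 + 10114) = 28500 - 1*(-376661/200) = 28500 + 376661/200 = 6076661/200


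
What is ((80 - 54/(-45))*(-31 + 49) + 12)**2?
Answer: 54287424/25 ≈ 2.1715e+6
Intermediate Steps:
((80 - 54/(-45))*(-31 + 49) + 12)**2 = ((80 - 54*(-1/45))*18 + 12)**2 = ((80 + 6/5)*18 + 12)**2 = ((406/5)*18 + 12)**2 = (7308/5 + 12)**2 = (7368/5)**2 = 54287424/25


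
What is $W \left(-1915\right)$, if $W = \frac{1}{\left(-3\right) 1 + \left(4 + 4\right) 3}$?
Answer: $- \frac{1915}{21} \approx -91.19$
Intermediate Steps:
$W = \frac{1}{21}$ ($W = \frac{1}{-3 + 8 \cdot 3} = \frac{1}{-3 + 24} = \frac{1}{21} \approx 0.047619$)
$W \left(-1915\right) = \frac{1}{21} \left(-1915\right) = - \frac{1915}{21}$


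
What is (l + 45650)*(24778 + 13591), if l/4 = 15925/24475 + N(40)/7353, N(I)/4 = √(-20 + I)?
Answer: 1714860172362/979 + 1227808*√5/7353 ≈ 1.7516e+9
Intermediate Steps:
N(I) = 4*√(-20 + I)
l = 2548/979 + 32*√5/7353 (l = 4*(15925/24475 + (4*√(-20 + 40))/7353) = 4*(15925*(1/24475) + (4*√20)*(1/7353)) = 4*(637/979 + (4*(2*√5))*(1/7353)) = 4*(637/979 + (8*√5)*(1/7353)) = 4*(637/979 + 8*√5/7353) = 2548/979 + 32*√5/7353 ≈ 2.6124)
(l + 45650)*(24778 + 13591) = ((2548/979 + 32*√5/7353) + 45650)*(24778 + 13591) = (44693898/979 + 32*√5/7353)*38369 = 1714860172362/979 + 1227808*√5/7353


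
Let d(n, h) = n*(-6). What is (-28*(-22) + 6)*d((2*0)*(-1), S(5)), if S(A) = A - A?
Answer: 0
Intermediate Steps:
S(A) = 0
d(n, h) = -6*n
(-28*(-22) + 6)*d((2*0)*(-1), S(5)) = (-28*(-22) + 6)*(-6*2*0*(-1)) = (616 + 6)*(-0*(-1)) = 622*(-6*0) = 622*0 = 0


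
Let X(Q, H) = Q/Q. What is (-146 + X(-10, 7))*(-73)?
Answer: 10585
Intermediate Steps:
X(Q, H) = 1
(-146 + X(-10, 7))*(-73) = (-146 + 1)*(-73) = -145*(-73) = 10585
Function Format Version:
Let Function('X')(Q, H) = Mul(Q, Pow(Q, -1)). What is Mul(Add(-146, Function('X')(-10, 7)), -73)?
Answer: 10585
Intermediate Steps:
Function('X')(Q, H) = 1
Mul(Add(-146, Function('X')(-10, 7)), -73) = Mul(Add(-146, 1), -73) = Mul(-145, -73) = 10585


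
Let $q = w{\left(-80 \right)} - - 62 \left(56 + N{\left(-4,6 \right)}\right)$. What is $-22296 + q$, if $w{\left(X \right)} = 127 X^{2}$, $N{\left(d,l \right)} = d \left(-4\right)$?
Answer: $794968$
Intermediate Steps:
$N{\left(d,l \right)} = - 4 d$
$q = 817264$ ($q = 127 \left(-80\right)^{2} - - 62 \left(56 - -16\right) = 127 \cdot 6400 - - 62 \left(56 + 16\right) = 812800 - \left(-62\right) 72 = 812800 - -4464 = 812800 + 4464 = 817264$)
$-22296 + q = -22296 + 817264 = 794968$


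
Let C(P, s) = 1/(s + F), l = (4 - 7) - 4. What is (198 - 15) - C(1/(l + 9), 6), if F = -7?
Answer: 184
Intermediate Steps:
l = -7 (l = -3 - 4 = -7)
C(P, s) = 1/(-7 + s) (C(P, s) = 1/(s - 7) = 1/(-7 + s))
(198 - 15) - C(1/(l + 9), 6) = (198 - 15) - 1/(-7 + 6) = 183 - 1/(-1) = 183 - 1*(-1) = 183 + 1 = 184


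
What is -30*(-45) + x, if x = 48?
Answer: 1398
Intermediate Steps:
-30*(-45) + x = -30*(-45) + 48 = 1350 + 48 = 1398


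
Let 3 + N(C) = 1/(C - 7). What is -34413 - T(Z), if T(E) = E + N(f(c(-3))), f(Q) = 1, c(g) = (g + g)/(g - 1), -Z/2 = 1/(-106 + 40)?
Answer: -757017/22 ≈ -34410.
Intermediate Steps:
Z = 1/33 (Z = -2/(-106 + 40) = -2/(-66) = -2*(-1/66) = 1/33 ≈ 0.030303)
c(g) = 2*g/(-1 + g) (c(g) = (2*g)/(-1 + g) = 2*g/(-1 + g))
N(C) = -3 + 1/(-7 + C) (N(C) = -3 + 1/(C - 7) = -3 + 1/(-7 + C))
T(E) = -19/6 + E (T(E) = E + (22 - 3*1)/(-7 + 1) = E + (22 - 3)/(-6) = E - ⅙*19 = E - 19/6 = -19/6 + E)
-34413 - T(Z) = -34413 - (-19/6 + 1/33) = -34413 - 1*(-69/22) = -34413 + 69/22 = -757017/22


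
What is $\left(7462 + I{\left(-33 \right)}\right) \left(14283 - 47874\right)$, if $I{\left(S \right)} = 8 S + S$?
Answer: $-240679515$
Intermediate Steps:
$I{\left(S \right)} = 9 S$
$\left(7462 + I{\left(-33 \right)}\right) \left(14283 - 47874\right) = \left(7462 + 9 \left(-33\right)\right) \left(14283 - 47874\right) = \left(7462 - 297\right) \left(-33591\right) = 7165 \left(-33591\right) = -240679515$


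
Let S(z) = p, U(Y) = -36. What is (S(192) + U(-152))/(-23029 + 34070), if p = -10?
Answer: -46/11041 ≈ -0.0041663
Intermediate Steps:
S(z) = -10
(S(192) + U(-152))/(-23029 + 34070) = (-10 - 36)/(-23029 + 34070) = -46/11041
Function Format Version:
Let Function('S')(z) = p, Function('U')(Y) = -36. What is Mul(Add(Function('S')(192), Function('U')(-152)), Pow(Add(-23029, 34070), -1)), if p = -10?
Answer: Rational(-46, 11041) ≈ -0.0041663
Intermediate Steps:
Function('S')(z) = -10
Mul(Add(Function('S')(192), Function('U')(-152)), Pow(Add(-23029, 34070), -1)) = Mul(Add(-10, -36), Pow(Add(-23029, 34070), -1)) = Mul(-46, Pow(11041, -1)) = Mul(-46, Rational(1, 11041)) = Rational(-46, 11041)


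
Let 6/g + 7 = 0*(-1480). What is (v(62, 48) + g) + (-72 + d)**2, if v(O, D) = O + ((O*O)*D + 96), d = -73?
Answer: 1439859/7 ≈ 2.0569e+5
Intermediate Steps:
g = -6/7 (g = 6/(-7 + 0*(-1480)) = 6/(-7 + 0) = 6/(-7) = 6*(-1/7) = -6/7 ≈ -0.85714)
v(O, D) = 96 + O + D*O**2 (v(O, D) = O + (O**2*D + 96) = O + (D*O**2 + 96) = O + (96 + D*O**2) = 96 + O + D*O**2)
(v(62, 48) + g) + (-72 + d)**2 = ((96 + 62 + 48*62**2) - 6/7) + (-72 - 73)**2 = ((96 + 62 + 48*3844) - 6/7) + (-145)**2 = ((96 + 62 + 184512) - 6/7) + 21025 = (184670 - 6/7) + 21025 = 1292684/7 + 21025 = 1439859/7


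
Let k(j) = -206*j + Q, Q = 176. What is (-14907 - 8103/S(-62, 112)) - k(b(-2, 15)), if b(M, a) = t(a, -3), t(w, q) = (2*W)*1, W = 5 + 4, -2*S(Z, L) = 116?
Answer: -651647/58 ≈ -11235.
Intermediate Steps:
S(Z, L) = -58 (S(Z, L) = -1/2*116 = -58)
W = 9
t(w, q) = 18 (t(w, q) = (2*9)*1 = 18*1 = 18)
b(M, a) = 18
k(j) = 176 - 206*j (k(j) = -206*j + 176 = 176 - 206*j)
(-14907 - 8103/S(-62, 112)) - k(b(-2, 15)) = (-14907 - 8103/(-58)) - (176 - 206*18) = (-14907 - 8103*(-1)/58) - (176 - 3708) = (-14907 - 1*(-8103/58)) - 1*(-3532) = (-14907 + 8103/58) + 3532 = -856503/58 + 3532 = -651647/58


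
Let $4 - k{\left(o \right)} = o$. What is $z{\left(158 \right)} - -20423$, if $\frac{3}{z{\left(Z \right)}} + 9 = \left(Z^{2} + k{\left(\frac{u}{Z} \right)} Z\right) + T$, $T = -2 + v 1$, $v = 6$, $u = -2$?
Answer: $\frac{174228614}{8531} \approx 20423.0$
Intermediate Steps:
$k{\left(o \right)} = 4 - o$
$T = 4$ ($T = -2 + 6 \cdot 1 = -2 + 6 = 4$)
$z{\left(Z \right)} = \frac{3}{-5 + Z^{2} + Z \left(4 + \frac{2}{Z}\right)}$ ($z{\left(Z \right)} = \frac{3}{-9 + \left(\left(Z^{2} + \left(4 - - \frac{2}{Z}\right) Z\right) + 4\right)} = \frac{3}{-9 + \left(\left(Z^{2} + \left(4 + \frac{2}{Z}\right) Z\right) + 4\right)} = \frac{3}{-9 + \left(\left(Z^{2} + Z \left(4 + \frac{2}{Z}\right)\right) + 4\right)} = \frac{3}{-9 + \left(4 + Z^{2} + Z \left(4 + \frac{2}{Z}\right)\right)} = \frac{3}{-5 + Z^{2} + Z \left(4 + \frac{2}{Z}\right)}$)
$z{\left(158 \right)} - -20423 = \frac{3}{-3 + 158^{2} + 4 \cdot 158} - -20423 = \frac{3}{-3 + 24964 + 632} + 20423 = \frac{3}{25593} + 20423 = 3 \cdot \frac{1}{25593} + 20423 = \frac{1}{8531} + 20423 = \frac{174228614}{8531}$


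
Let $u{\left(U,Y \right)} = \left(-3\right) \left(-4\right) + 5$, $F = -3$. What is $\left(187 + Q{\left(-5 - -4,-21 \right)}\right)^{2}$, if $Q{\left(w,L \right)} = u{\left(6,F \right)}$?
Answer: $41616$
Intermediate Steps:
$u{\left(U,Y \right)} = 17$ ($u{\left(U,Y \right)} = 12 + 5 = 17$)
$Q{\left(w,L \right)} = 17$
$\left(187 + Q{\left(-5 - -4,-21 \right)}\right)^{2} = \left(187 + 17\right)^{2} = 204^{2} = 41616$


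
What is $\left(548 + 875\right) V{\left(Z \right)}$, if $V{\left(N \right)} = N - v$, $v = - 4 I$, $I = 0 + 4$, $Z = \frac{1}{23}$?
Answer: $\frac{525087}{23} \approx 22830.0$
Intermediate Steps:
$Z = \frac{1}{23} \approx 0.043478$
$I = 4$
$v = -16$ ($v = \left(-4\right) 4 = -16$)
$V{\left(N \right)} = 16 + N$ ($V{\left(N \right)} = N - -16 = N + 16 = 16 + N$)
$\left(548 + 875\right) V{\left(Z \right)} = \left(548 + 875\right) \left(16 + \frac{1}{23}\right) = 1423 \cdot \frac{369}{23} = \frac{525087}{23}$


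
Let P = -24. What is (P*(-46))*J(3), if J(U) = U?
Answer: 3312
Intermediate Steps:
(P*(-46))*J(3) = -24*(-46)*3 = 1104*3 = 3312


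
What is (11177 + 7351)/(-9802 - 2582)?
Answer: -193/129 ≈ -1.4961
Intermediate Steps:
(11177 + 7351)/(-9802 - 2582) = 18528/(-12384) = 18528*(-1/12384) = -193/129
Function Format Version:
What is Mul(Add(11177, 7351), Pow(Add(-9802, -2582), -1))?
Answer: Rational(-193, 129) ≈ -1.4961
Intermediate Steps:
Mul(Add(11177, 7351), Pow(Add(-9802, -2582), -1)) = Mul(18528, Pow(-12384, -1)) = Mul(18528, Rational(-1, 12384)) = Rational(-193, 129)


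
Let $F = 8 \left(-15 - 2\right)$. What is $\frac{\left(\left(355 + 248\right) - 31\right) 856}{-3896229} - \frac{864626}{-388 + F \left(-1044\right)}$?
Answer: $- \frac{245579344859}{39406460106} \approx -6.232$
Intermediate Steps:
$F = -136$ ($F = 8 \left(-17\right) = -136$)
$\frac{\left(\left(355 + 248\right) - 31\right) 856}{-3896229} - \frac{864626}{-388 + F \left(-1044\right)} = \frac{\left(\left(355 + 248\right) - 31\right) 856}{-3896229} - \frac{864626}{-388 - -141984} = \left(603 - 31\right) 856 \left(- \frac{1}{3896229}\right) - \frac{864626}{-388 + 141984} = 572 \cdot 856 \left(- \frac{1}{3896229}\right) - \frac{864626}{141596} = 489632 \left(- \frac{1}{3896229}\right) - \frac{61759}{10114} = - \frac{489632}{3896229} - \frac{61759}{10114} = - \frac{245579344859}{39406460106}$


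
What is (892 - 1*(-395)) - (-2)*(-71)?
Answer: 1145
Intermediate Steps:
(892 - 1*(-395)) - (-2)*(-71) = (892 + 395) - 1*142 = 1287 - 142 = 1145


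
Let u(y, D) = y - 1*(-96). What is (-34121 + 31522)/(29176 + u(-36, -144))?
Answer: -2599/29236 ≈ -0.088897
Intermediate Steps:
u(y, D) = 96 + y (u(y, D) = y + 96 = 96 + y)
(-34121 + 31522)/(29176 + u(-36, -144)) = (-34121 + 31522)/(29176 + (96 - 36)) = -2599/(29176 + 60) = -2599/29236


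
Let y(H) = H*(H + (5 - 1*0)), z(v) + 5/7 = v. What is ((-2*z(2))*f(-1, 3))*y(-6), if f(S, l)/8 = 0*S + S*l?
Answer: 2592/7 ≈ 370.29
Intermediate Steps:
z(v) = -5/7 + v
f(S, l) = 8*S*l (f(S, l) = 8*(0*S + S*l) = 8*(0 + S*l) = 8*(S*l) = 8*S*l)
y(H) = H*(5 + H) (y(H) = H*(H + (5 + 0)) = H*(H + 5) = H*(5 + H))
((-2*z(2))*f(-1, 3))*y(-6) = ((-2*(-5/7 + 2))*(8*(-1)*3))*(-6*(5 - 6)) = (-2*9/7*(-24))*(-6*(-1)) = -18/7*(-24)*6 = (432/7)*6 = 2592/7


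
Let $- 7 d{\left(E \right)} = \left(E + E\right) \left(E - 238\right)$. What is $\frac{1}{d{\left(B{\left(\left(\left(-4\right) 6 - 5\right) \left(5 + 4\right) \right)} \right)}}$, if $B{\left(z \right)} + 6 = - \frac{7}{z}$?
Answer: $- \frac{476847}{198544886} \approx -0.0024017$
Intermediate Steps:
$B{\left(z \right)} = -6 - \frac{7}{z}$
$d{\left(E \right)} = - \frac{2 E \left(-238 + E\right)}{7}$ ($d{\left(E \right)} = - \frac{\left(E + E\right) \left(E - 238\right)}{7} = - \frac{2 E \left(-238 + E\right)}{7}$)
$\frac{1}{d{\left(B{\left(\left(\left(-4\right) 6 - 5\right) \left(5 + 4\right) \right)} \right)}} = \frac{1}{\frac{2}{7} \left(-6 - \frac{7}{\left(\left(-4\right) 6 - 5\right) \left(5 + 4\right)}\right) \left(238 - \left(-6 - \frac{7}{\left(\left(-4\right) 6 - 5\right) \left(5 + 4\right)}\right)\right)} = \frac{1}{\frac{2}{7} \left(-6 - \frac{7}{\left(-24 - 5\right) 9}\right) \left(238 - \left(-6 - \frac{7}{\left(-24 - 5\right) 9}\right)\right)} = \frac{1}{\frac{2}{7} \left(-6 - \frac{7}{\left(-29\right) 9}\right) \left(238 - \left(-6 - \frac{7}{\left(-29\right) 9}\right)\right)} = \frac{1}{\frac{2}{7} \left(-6 - \frac{7}{-261}\right) \left(238 - \left(-6 - \frac{7}{-261}\right)\right)} = \frac{1}{\frac{2}{7} \left(-6 - - \frac{7}{261}\right) \left(238 - \left(-6 - - \frac{7}{261}\right)\right)} = \frac{1}{\frac{2}{7} \left(-6 + \frac{7}{261}\right) \left(238 - \left(-6 + \frac{7}{261}\right)\right)} = \frac{1}{\frac{2}{7} \left(- \frac{1559}{261}\right) \left(238 - - \frac{1559}{261}\right)} = \frac{1}{\frac{2}{7} \left(- \frac{1559}{261}\right) \left(238 + \frac{1559}{261}\right)} = \frac{1}{\frac{2}{7} \left(- \frac{1559}{261}\right) \frac{63677}{261}} = \frac{1}{- \frac{198544886}{476847}} = - \frac{476847}{198544886}$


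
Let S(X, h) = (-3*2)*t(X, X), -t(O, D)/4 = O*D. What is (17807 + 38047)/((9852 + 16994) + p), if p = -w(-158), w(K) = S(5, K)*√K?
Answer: 374864121/194396929 + 8378100*I*√158/194396929 ≈ 1.9283 + 0.54173*I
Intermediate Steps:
t(O, D) = -4*D*O (t(O, D) = -4*O*D = -4*D*O)
S(X, h) = 24*X² (S(X, h) = (-3*2)*(-4*X*X) = -(-24)*X² = 24*X²)
w(K) = 600*√K (w(K) = (24*5²)*√K = (24*25)*√K = 600*√K)
p = -600*I*√158 (p = -600*√(-158) = -600*I*√158 ≈ -7541.9*I)
(17807 + 38047)/((9852 + 16994) + p) = (17807 + 38047)/((9852 + 16994) - 600*I*√158) = 55854/(26846 - 600*I*√158)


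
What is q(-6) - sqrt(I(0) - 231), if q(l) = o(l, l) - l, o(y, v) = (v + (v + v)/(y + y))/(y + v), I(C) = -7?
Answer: 77/12 - I*sqrt(238) ≈ 6.4167 - 15.427*I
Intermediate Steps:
o(y, v) = (v + v/y)/(v + y) (o(y, v) = (v + (2*v)/((2*y)))/(v + y) = (v + (2*v)*(1/(2*y)))/(v + y) = (v + v/y)/(v + y))
q(l) = -l + (1 + l)/(2*l) (q(l) = l*(1 + l)/(l*(l + l)) - l = l*(1 + l)/(l*((2*l))) - l = l*(1/(2*l))*(1 + l)/l - l = (1 + l)/(2*l) - l = -l + (1 + l)/(2*l))
q(-6) - sqrt(I(0) - 231) = (1/2 + (1/2)/(-6) - 1*(-6)) - sqrt(-7 - 231) = (1/2 + (1/2)*(-1/6) + 6) - sqrt(-238) = (1/2 - 1/12 + 6) - I*sqrt(238) = 77/12 - I*sqrt(238)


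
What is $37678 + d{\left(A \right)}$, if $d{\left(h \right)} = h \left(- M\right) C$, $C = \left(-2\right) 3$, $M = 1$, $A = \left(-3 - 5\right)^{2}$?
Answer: $38062$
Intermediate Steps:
$A = 64$ ($A = \left(-8\right)^{2} = 64$)
$C = -6$
$d{\left(h \right)} = 6 h$ ($d{\left(h \right)} = h \left(\left(-1\right) 1\right) \left(-6\right) = h \left(-1\right) \left(-6\right) = - h \left(-6\right) = 6 h$)
$37678 + d{\left(A \right)} = 37678 + 6 \cdot 64 = 37678 + 384 = 38062$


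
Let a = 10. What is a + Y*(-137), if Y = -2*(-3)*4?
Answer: -3278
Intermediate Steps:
Y = 24 (Y = 6*4 = 24)
a + Y*(-137) = 10 + 24*(-137) = 10 - 3288 = -3278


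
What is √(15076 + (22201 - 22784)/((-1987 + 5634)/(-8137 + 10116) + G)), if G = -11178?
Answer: 3*√819448585951823295/22117615 ≈ 122.78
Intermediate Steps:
√(15076 + (22201 - 22784)/((-1987 + 5634)/(-8137 + 10116) + G)) = √(15076 + (22201 - 22784)/((-1987 + 5634)/(-8137 + 10116) - 11178)) = √(15076 - 583/(3647/1979 - 11178)) = √(15076 - 583/(-22117615/1979)) = √(15076 - 583*(-1979/22117615)) = √(15076 + 1153757/22117615) = √(333446317497/22117615) = 3*√819448585951823295/22117615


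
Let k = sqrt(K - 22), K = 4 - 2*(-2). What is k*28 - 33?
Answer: -33 + 28*I*sqrt(14) ≈ -33.0 + 104.77*I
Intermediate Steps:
K = 8 (K = 4 + 4 = 8)
k = I*sqrt(14) (k = sqrt(8 - 22) = sqrt(-14) = I*sqrt(14) ≈ 3.7417*I)
k*28 - 33 = (I*sqrt(14))*28 - 33 = 28*I*sqrt(14) - 33 = -33 + 28*I*sqrt(14)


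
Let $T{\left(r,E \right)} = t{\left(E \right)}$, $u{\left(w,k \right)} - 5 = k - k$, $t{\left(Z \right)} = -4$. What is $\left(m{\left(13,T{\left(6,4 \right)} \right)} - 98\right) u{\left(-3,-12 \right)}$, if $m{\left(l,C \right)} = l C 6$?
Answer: $-2050$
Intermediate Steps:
$u{\left(w,k \right)} = 5$ ($u{\left(w,k \right)} = 5 + \left(k - k\right) = 5 + 0 = 5$)
$T{\left(r,E \right)} = -4$
$m{\left(l,C \right)} = 6 C l$ ($m{\left(l,C \right)} = C l 6 = 6 C l$)
$\left(m{\left(13,T{\left(6,4 \right)} \right)} - 98\right) u{\left(-3,-12 \right)} = \left(6 \left(-4\right) 13 - 98\right) 5 = \left(-312 - 98\right) 5 = \left(-410\right) 5 = -2050$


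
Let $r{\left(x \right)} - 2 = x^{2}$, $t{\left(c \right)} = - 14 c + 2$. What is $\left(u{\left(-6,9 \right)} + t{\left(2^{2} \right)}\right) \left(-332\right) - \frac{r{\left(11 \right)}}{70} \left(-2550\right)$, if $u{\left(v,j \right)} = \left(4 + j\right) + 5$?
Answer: $\frac{115029}{7} \approx 16433.0$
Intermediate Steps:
$u{\left(v,j \right)} = 9 + j$
$t{\left(c \right)} = 2 - 14 c$
$r{\left(x \right)} = 2 + x^{2}$
$\left(u{\left(-6,9 \right)} + t{\left(2^{2} \right)}\right) \left(-332\right) - \frac{r{\left(11 \right)}}{70} \left(-2550\right) = \left(\left(9 + 9\right) + \left(2 - 14 \cdot 2^{2}\right)\right) \left(-332\right) - \frac{2 + 11^{2}}{70} \left(-2550\right) = \left(18 + \left(2 - 56\right)\right) \left(-332\right) - \left(2 + 121\right) \frac{1}{70} \left(-2550\right) = \left(18 + \left(2 - 56\right)\right) \left(-332\right) - 123 \cdot \frac{1}{70} \left(-2550\right) = \left(18 - 54\right) \left(-332\right) - \frac{123}{70} \left(-2550\right) = \left(-36\right) \left(-332\right) - - \frac{31365}{7} = 11952 + \frac{31365}{7} = \frac{115029}{7}$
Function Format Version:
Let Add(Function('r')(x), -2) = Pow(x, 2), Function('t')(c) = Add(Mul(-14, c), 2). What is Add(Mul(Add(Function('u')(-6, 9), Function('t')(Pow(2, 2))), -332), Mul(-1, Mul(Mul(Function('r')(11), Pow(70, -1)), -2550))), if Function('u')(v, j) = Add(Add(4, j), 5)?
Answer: Rational(115029, 7) ≈ 16433.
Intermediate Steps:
Function('u')(v, j) = Add(9, j)
Function('t')(c) = Add(2, Mul(-14, c))
Function('r')(x) = Add(2, Pow(x, 2))
Add(Mul(Add(Function('u')(-6, 9), Function('t')(Pow(2, 2))), -332), Mul(-1, Mul(Mul(Function('r')(11), Pow(70, -1)), -2550))) = Add(Mul(Add(Add(9, 9), Add(2, Mul(-14, Pow(2, 2)))), -332), Mul(-1, Mul(Mul(Add(2, Pow(11, 2)), Pow(70, -1)), -2550))) = Add(Mul(Add(18, Add(2, Mul(-14, 4))), -332), Mul(-1, Mul(Mul(Add(2, 121), Rational(1, 70)), -2550))) = Add(Mul(Add(18, Add(2, -56)), -332), Mul(-1, Mul(Mul(123, Rational(1, 70)), -2550))) = Add(Mul(Add(18, -54), -332), Mul(-1, Mul(Rational(123, 70), -2550))) = Add(Mul(-36, -332), Mul(-1, Rational(-31365, 7))) = Add(11952, Rational(31365, 7)) = Rational(115029, 7)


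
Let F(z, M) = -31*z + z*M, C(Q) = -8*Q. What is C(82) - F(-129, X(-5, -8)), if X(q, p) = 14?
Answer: -2849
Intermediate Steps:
F(z, M) = -31*z + M*z
C(82) - F(-129, X(-5, -8)) = -8*82 - (-129)*(-31 + 14) = -656 - (-129)*(-17) = -656 - 1*2193 = -656 - 2193 = -2849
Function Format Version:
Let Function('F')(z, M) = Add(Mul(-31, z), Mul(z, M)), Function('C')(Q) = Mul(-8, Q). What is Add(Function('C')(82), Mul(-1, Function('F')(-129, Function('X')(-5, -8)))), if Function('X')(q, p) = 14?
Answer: -2849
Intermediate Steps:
Function('F')(z, M) = Add(Mul(-31, z), Mul(M, z))
Add(Function('C')(82), Mul(-1, Function('F')(-129, Function('X')(-5, -8)))) = Add(Mul(-8, 82), Mul(-1, Mul(-129, Add(-31, 14)))) = Add(-656, Mul(-1, Mul(-129, -17))) = Add(-656, Mul(-1, 2193)) = Add(-656, -2193) = -2849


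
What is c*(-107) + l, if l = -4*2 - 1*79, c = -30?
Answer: 3123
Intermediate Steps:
l = -87 (l = -8 - 79 = -87)
c*(-107) + l = -30*(-107) - 87 = 3210 - 87 = 3123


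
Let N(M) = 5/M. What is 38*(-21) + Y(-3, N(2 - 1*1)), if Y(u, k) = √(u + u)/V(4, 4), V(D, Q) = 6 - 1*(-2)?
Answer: -798 + I*√6/8 ≈ -798.0 + 0.30619*I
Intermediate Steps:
V(D, Q) = 8 (V(D, Q) = 6 + 2 = 8)
Y(u, k) = √2*√u/8 (Y(u, k) = √(u + u)/8 = √(2*u)*(⅛) = (√2*√u)*(⅛) = √2*√u/8)
38*(-21) + Y(-3, N(2 - 1*1)) = 38*(-21) + √2*√(-3)/8 = -798 + √2*(I*√3)/8 = -798 + I*√6/8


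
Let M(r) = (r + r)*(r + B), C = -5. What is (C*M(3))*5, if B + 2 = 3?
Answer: -600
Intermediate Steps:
B = 1 (B = -2 + 3 = 1)
M(r) = 2*r*(1 + r) (M(r) = (r + r)*(r + 1) = (2*r)*(1 + r) = 2*r*(1 + r))
(C*M(3))*5 = -10*3*(1 + 3)*5 = -10*3*4*5 = -5*24*5 = -120*5 = -600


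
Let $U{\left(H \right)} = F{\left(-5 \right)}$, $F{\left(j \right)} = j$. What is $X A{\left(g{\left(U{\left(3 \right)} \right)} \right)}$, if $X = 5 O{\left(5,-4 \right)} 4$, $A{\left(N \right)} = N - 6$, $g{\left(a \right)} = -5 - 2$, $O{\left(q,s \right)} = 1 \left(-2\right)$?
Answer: $520$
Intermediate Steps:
$O{\left(q,s \right)} = -2$
$U{\left(H \right)} = -5$
$g{\left(a \right)} = -7$ ($g{\left(a \right)} = -5 - 2 = -7$)
$A{\left(N \right)} = -6 + N$ ($A{\left(N \right)} = N - 6 = -6 + N$)
$X = -40$ ($X = 5 \left(-2\right) 4 = \left(-10\right) 4 = -40$)
$X A{\left(g{\left(U{\left(3 \right)} \right)} \right)} = - 40 \left(-6 - 7\right) = \left(-40\right) \left(-13\right) = 520$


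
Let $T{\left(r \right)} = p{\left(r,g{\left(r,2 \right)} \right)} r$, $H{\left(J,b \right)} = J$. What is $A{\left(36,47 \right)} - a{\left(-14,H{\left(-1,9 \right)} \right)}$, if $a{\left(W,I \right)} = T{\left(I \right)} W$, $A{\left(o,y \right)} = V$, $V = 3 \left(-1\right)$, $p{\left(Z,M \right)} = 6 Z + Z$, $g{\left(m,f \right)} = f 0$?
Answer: $95$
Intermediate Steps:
$g{\left(m,f \right)} = 0$
$p{\left(Z,M \right)} = 7 Z$
$T{\left(r \right)} = 7 r^{2}$ ($T{\left(r \right)} = 7 r r = 7 r^{2}$)
$V = -3$
$A{\left(o,y \right)} = -3$
$a{\left(W,I \right)} = 7 W I^{2}$ ($a{\left(W,I \right)} = 7 I^{2} W = 7 W I^{2}$)
$A{\left(36,47 \right)} - a{\left(-14,H{\left(-1,9 \right)} \right)} = -3 - 7 \left(-14\right) \left(-1\right)^{2} = -3 - 7 \left(-14\right) 1 = -3 - -98 = -3 + 98 = 95$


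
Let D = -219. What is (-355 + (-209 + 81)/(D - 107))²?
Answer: 3340955601/26569 ≈ 1.2575e+5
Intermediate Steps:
(-355 + (-209 + 81)/(D - 107))² = (-355 + (-209 + 81)/(-219 - 107))² = (-355 - 128/(-326))² = (-355 - 128*(-1/326))² = (-355 + 64/163)² = (-57801/163)² = 3340955601/26569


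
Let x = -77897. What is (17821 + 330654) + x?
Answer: 270578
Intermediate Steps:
(17821 + 330654) + x = (17821 + 330654) - 77897 = 348475 - 77897 = 270578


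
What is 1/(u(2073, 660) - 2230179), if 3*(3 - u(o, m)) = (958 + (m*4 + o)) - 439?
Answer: -1/2231920 ≈ -4.4804e-7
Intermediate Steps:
u(o, m) = -170 - 4*m/3 - o/3 (u(o, m) = 3 - ((958 + (m*4 + o)) - 439)/3 = 3 - ((958 + (4*m + o)) - 439)/3 = 3 - ((958 + (o + 4*m)) - 439)/3 = 3 - ((958 + o + 4*m) - 439)/3 = 3 - (519 + o + 4*m)/3 = 3 + (-173 - 4*m/3 - o/3) = -170 - 4*m/3 - o/3)
1/(u(2073, 660) - 2230179) = 1/((-170 - 4/3*660 - 1/3*2073) - 2230179) = 1/((-170 - 880 - 691) - 2230179) = 1/(-1741 - 2230179) = 1/(-2231920) = -1/2231920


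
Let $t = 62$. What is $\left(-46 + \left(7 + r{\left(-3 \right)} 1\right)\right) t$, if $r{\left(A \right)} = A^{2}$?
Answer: $-1860$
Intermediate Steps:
$\left(-46 + \left(7 + r{\left(-3 \right)} 1\right)\right) t = \left(-46 + \left(7 + \left(-3\right)^{2} \cdot 1\right)\right) 62 = \left(-46 + \left(7 + 9 \cdot 1\right)\right) 62 = \left(-46 + \left(7 + 9\right)\right) 62 = \left(-46 + 16\right) 62 = \left(-30\right) 62 = -1860$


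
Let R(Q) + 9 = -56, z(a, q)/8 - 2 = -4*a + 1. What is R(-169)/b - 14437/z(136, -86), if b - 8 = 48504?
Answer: 87510803/26244992 ≈ 3.3344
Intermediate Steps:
z(a, q) = 24 - 32*a (z(a, q) = 16 + 8*(-4*a + 1) = 16 + 8*(1 - 4*a) = 16 + (8 - 32*a) = 24 - 32*a)
b = 48512 (b = 8 + 48504 = 48512)
R(Q) = -65 (R(Q) = -9 - 56 = -65)
R(-169)/b - 14437/z(136, -86) = -65/48512 - 14437/(24 - 32*136) = -65*1/48512 - 14437/(24 - 4352) = -65/48512 - 14437/(-4328) = -65/48512 - 14437*(-1/4328) = -65/48512 + 14437/4328 = 87510803/26244992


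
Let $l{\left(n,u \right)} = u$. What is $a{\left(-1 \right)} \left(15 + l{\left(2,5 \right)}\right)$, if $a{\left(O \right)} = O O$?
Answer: $20$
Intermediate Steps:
$a{\left(O \right)} = O^{2}$
$a{\left(-1 \right)} \left(15 + l{\left(2,5 \right)}\right) = \left(-1\right)^{2} \left(15 + 5\right) = 1 \cdot 20 = 20$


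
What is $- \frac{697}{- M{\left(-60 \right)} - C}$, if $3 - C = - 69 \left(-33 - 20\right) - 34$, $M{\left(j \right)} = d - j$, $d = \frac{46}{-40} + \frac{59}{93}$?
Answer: $- \frac{1296420}{6622559} \approx -0.19576$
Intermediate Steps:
$d = - \frac{959}{1860}$ ($d = 46 \left(- \frac{1}{40}\right) + 59 \cdot \frac{1}{93} = - \frac{23}{20} + \frac{59}{93} = - \frac{959}{1860} \approx -0.51559$)
$M{\left(j \right)} = - \frac{959}{1860} - j$
$C = -3620$ ($C = 3 - \left(- 69 \left(-33 - 20\right) - 34\right) = 3 - \left(\left(-69\right) \left(-53\right) - 34\right) = 3 - \left(3657 - 34\right) = 3 - 3623 = -3620$)
$- \frac{697}{- M{\left(-60 \right)} - C} = - \frac{697}{- (- \frac{959}{1860} - -60) - -3620} = - \frac{697}{- (- \frac{959}{1860} + 60) + 3620} = - \frac{697}{\left(-1\right) \frac{110641}{1860} + 3620} = - \frac{697}{- \frac{110641}{1860} + 3620} = - \frac{697}{\frac{6622559}{1860}} = \left(-697\right) \frac{1860}{6622559} = - \frac{1296420}{6622559}$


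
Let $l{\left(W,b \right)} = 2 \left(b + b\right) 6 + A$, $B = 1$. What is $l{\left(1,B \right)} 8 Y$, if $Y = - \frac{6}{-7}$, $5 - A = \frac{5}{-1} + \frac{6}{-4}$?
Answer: $\frac{1704}{7} \approx 243.43$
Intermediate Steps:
$A = \frac{23}{2}$ ($A = 5 - \left(\frac{5}{-1} + \frac{6}{-4}\right) = 5 - \left(5 \left(-1\right) + 6 \left(- \frac{1}{4}\right)\right) = 5 - \left(-5 - \frac{3}{2}\right) = 5 - - \frac{13}{2} = 5 + \frac{13}{2} = \frac{23}{2} \approx 11.5$)
$l{\left(W,b \right)} = \frac{23}{2} + 24 b$ ($l{\left(W,b \right)} = 2 \left(b + b\right) 6 + \frac{23}{2} = 2 \cdot 2 b 6 + \frac{23}{2} = 2 \cdot 12 b + \frac{23}{2} = 24 b + \frac{23}{2} = \frac{23}{2} + 24 b$)
$Y = \frac{6}{7}$ ($Y = \left(-6\right) \left(- \frac{1}{7}\right) = \frac{6}{7} \approx 0.85714$)
$l{\left(1,B \right)} 8 Y = \left(\frac{23}{2} + 24 \cdot 1\right) 8 \cdot \frac{6}{7} = \left(\frac{23}{2} + 24\right) 8 \cdot \frac{6}{7} = \frac{71}{2} \cdot 8 \cdot \frac{6}{7} = 284 \cdot \frac{6}{7} = \frac{1704}{7}$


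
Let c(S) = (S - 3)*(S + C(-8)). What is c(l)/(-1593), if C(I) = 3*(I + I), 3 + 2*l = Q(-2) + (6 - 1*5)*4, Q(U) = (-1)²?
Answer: -94/1593 ≈ -0.059008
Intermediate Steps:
Q(U) = 1
l = 1 (l = -3/2 + (1 + (6 - 1*5)*4)/2 = -3/2 + (1 + (6 - 5)*4)/2 = -3/2 + (1 + 1*4)/2 = -3/2 + (1 + 4)/2 = -3/2 + (½)*5 = -3/2 + 5/2 = 1)
C(I) = 6*I (C(I) = 3*(2*I) = 6*I)
c(S) = (-48 + S)*(-3 + S) (c(S) = (S - 3)*(S + 6*(-8)) = (-3 + S)*(S - 48) = (-3 + S)*(-48 + S) = (-48 + S)*(-3 + S))
c(l)/(-1593) = (144 + 1² - 51*1)/(-1593) = (144 + 1 - 51)*(-1/1593) = 94*(-1/1593) = -94/1593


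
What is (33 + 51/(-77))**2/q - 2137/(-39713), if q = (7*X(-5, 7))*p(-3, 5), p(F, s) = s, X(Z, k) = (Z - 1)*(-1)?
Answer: 8296177621/1648208639 ≈ 5.0334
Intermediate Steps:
X(Z, k) = 1 - Z (X(Z, k) = (-1 + Z)*(-1) = 1 - Z)
q = 210 (q = (7*(1 - 1*(-5)))*5 = (7*(1 + 5))*5 = (7*6)*5 = 42*5 = 210)
(33 + 51/(-77))**2/q - 2137/(-39713) = (33 + 51/(-77))**2/210 - 2137/(-39713) = (33 + 51*(-1/77))**2*(1/210) - 2137*(-1/39713) = (33 - 51/77)**2*(1/210) + 2137/39713 = (2490/77)**2*(1/210) + 2137/39713 = (6200100/5929)*(1/210) + 2137/39713 = 206670/41503 + 2137/39713 = 8296177621/1648208639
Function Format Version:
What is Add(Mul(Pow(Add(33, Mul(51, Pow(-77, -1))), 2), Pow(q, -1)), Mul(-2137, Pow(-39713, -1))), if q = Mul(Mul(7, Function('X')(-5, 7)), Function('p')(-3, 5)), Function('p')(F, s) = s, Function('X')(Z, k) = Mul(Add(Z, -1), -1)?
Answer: Rational(8296177621, 1648208639) ≈ 5.0334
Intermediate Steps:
Function('X')(Z, k) = Add(1, Mul(-1, Z)) (Function('X')(Z, k) = Mul(Add(-1, Z), -1) = Add(1, Mul(-1, Z)))
q = 210 (q = Mul(Mul(7, Add(1, Mul(-1, -5))), 5) = Mul(Mul(7, Add(1, 5)), 5) = Mul(Mul(7, 6), 5) = Mul(42, 5) = 210)
Add(Mul(Pow(Add(33, Mul(51, Pow(-77, -1))), 2), Pow(q, -1)), Mul(-2137, Pow(-39713, -1))) = Add(Mul(Pow(Add(33, Mul(51, Pow(-77, -1))), 2), Pow(210, -1)), Mul(-2137, Pow(-39713, -1))) = Add(Mul(Pow(Add(33, Mul(51, Rational(-1, 77))), 2), Rational(1, 210)), Mul(-2137, Rational(-1, 39713))) = Add(Mul(Pow(Add(33, Rational(-51, 77)), 2), Rational(1, 210)), Rational(2137, 39713)) = Add(Mul(Pow(Rational(2490, 77), 2), Rational(1, 210)), Rational(2137, 39713)) = Add(Mul(Rational(6200100, 5929), Rational(1, 210)), Rational(2137, 39713)) = Add(Rational(206670, 41503), Rational(2137, 39713)) = Rational(8296177621, 1648208639)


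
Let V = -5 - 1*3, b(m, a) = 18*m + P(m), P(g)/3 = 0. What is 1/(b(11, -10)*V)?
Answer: -1/1584 ≈ -0.00063131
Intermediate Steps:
P(g) = 0 (P(g) = 3*0 = 0)
b(m, a) = 18*m (b(m, a) = 18*m + 0 = 18*m)
V = -8 (V = -5 - 3 = -8)
1/(b(11, -10)*V) = 1/((18*11)*(-8)) = 1/(198*(-8)) = 1/(-1584) = -1/1584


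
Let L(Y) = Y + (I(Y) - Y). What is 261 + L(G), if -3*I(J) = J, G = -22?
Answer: 805/3 ≈ 268.33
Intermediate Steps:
I(J) = -J/3
L(Y) = -Y/3 (L(Y) = Y + (-Y/3 - Y) = Y - 4*Y/3 = -Y/3)
261 + L(G) = 261 - 1/3*(-22) = 261 + 22/3 = 805/3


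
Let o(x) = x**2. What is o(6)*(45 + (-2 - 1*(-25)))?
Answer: 2448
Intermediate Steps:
o(6)*(45 + (-2 - 1*(-25))) = 6**2*(45 + (-2 - 1*(-25))) = 36*(45 + (-2 + 25)) = 36*(45 + 23) = 36*68 = 2448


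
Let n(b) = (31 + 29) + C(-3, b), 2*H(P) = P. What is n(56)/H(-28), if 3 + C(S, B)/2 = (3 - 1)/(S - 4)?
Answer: -187/49 ≈ -3.8163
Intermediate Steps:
C(S, B) = -6 + 4/(-4 + S) (C(S, B) = -6 + 2*((3 - 1)/(S - 4)) = -6 + 2*(2/(-4 + S)) = -6 + 4/(-4 + S))
H(P) = P/2
n(b) = 374/7 (n(b) = (31 + 29) + 2*(14 - 3*(-3))/(-4 - 3) = 60 + 2*(14 + 9)/(-7) = 60 + 2*(-1/7)*23 = 60 - 46/7 = 374/7)
n(56)/H(-28) = 374/(7*(((1/2)*(-28)))) = (374/7)/(-14) = (374/7)*(-1/14) = -187/49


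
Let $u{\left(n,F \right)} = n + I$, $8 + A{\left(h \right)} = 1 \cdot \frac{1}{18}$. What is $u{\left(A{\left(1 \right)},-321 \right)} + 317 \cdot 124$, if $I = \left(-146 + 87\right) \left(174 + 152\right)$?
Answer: $\frac{361189}{18} \approx 20066.0$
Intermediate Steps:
$A{\left(h \right)} = - \frac{143}{18}$ ($A{\left(h \right)} = -8 + 1 \cdot \frac{1}{18} = -8 + \frac{1}{18} = - \frac{143}{18}$)
$I = -19234$ ($I = \left(-59\right) 326 = -19234$)
$u{\left(n,F \right)} = -19234 + n$ ($u{\left(n,F \right)} = n - 19234 = -19234 + n$)
$u{\left(A{\left(1 \right)},-321 \right)} + 317 \cdot 124 = \left(-19234 - \frac{143}{18}\right) + 317 \cdot 124 = - \frac{346355}{18} + 39308 = \frac{361189}{18}$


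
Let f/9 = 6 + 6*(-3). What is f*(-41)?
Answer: 4428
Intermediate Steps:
f = -108 (f = 9*(6 + 6*(-3)) = 9*(6 - 18) = 9*(-12) = -108)
f*(-41) = -108*(-41) = 4428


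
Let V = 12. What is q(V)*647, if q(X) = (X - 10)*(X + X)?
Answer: 31056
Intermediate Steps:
q(X) = 2*X*(-10 + X) (q(X) = (-10 + X)*(2*X) = 2*X*(-10 + X))
q(V)*647 = (2*12*(-10 + 12))*647 = (2*12*2)*647 = 48*647 = 31056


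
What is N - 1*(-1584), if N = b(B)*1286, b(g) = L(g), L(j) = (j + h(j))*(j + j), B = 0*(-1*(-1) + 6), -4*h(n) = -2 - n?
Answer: 1584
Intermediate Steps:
h(n) = 1/2 + n/4 (h(n) = -(-2 - n)/4 = 1/2 + n/4)
B = 0 (B = 0*(1 + 6) = 0*7 = 0)
L(j) = 2*j*(1/2 + 5*j/4) (L(j) = (j + (1/2 + j/4))*(j + j) = (1/2 + 5*j/4)*(2*j) = 2*j*(1/2 + 5*j/4))
b(g) = g*(2 + 5*g)/2
N = 0 (N = ((1/2)*0*(2 + 5*0))*1286 = ((1/2)*0*(2 + 0))*1286 = ((1/2)*0*2)*1286 = 0*1286 = 0)
N - 1*(-1584) = 0 - 1*(-1584) = 0 + 1584 = 1584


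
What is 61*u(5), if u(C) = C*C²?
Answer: 7625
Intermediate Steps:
u(C) = C³
61*u(5) = 61*5³ = 61*125 = 7625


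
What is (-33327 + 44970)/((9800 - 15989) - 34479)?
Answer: -3881/13556 ≈ -0.28629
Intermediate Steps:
(-33327 + 44970)/((9800 - 15989) - 34479) = 11643/(-6189 - 34479) = 11643/(-40668) = 11643*(-1/40668) = -3881/13556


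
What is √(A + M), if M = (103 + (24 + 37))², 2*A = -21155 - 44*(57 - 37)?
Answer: √63514/2 ≈ 126.01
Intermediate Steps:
A = -22035/2 (A = (-21155 - 44*(57 - 37))/2 = (-21155 - 44*20)/2 = (-21155 - 1*880)/2 = (-21155 - 880)/2 = (½)*(-22035) = -22035/2 ≈ -11018.)
M = 26896 (M = (103 + 61)² = 164² = 26896)
√(A + M) = √(-22035/2 + 26896) = √(31757/2) = √63514/2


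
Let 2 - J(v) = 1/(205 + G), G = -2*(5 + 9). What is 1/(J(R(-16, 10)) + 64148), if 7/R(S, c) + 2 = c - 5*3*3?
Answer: 177/11354549 ≈ 1.5588e-5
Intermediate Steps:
G = -28 (G = -2*14 = -28)
R(S, c) = 7/(-47 + c) (R(S, c) = 7/(-2 + (c - 5*3*3)) = 7/(-2 + (c - 15*3)) = 7/(-2 + (c - 1*45)) = 7/(-2 + (c - 45)) = 7/(-2 + (-45 + c)) = 7/(-47 + c))
J(v) = 353/177 (J(v) = 2 - 1/(205 - 28) = 2 - 1/177 = 353/177)
1/(J(R(-16, 10)) + 64148) = 1/(353/177 + 64148) = 1/(11354549/177) = 177/11354549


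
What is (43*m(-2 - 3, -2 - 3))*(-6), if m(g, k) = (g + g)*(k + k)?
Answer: -25800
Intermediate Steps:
m(g, k) = 4*g*k (m(g, k) = (2*g)*(2*k) = 4*g*k)
(43*m(-2 - 3, -2 - 3))*(-6) = (43*(4*(-2 - 3)*(-2 - 3)))*(-6) = (43*(4*(-5)*(-5)))*(-6) = (43*100)*(-6) = 4300*(-6) = -25800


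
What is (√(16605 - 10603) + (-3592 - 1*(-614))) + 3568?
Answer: 590 + √6002 ≈ 667.47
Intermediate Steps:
(√(16605 - 10603) + (-3592 - 1*(-614))) + 3568 = (√6002 + (-3592 + 614)) + 3568 = (√6002 - 2978) + 3568 = (-2978 + √6002) + 3568 = 590 + √6002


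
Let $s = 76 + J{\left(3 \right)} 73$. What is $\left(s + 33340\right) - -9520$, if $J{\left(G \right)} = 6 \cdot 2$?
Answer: $43812$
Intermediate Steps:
$J{\left(G \right)} = 12$
$s = 952$ ($s = 76 + 12 \cdot 73 = 76 + 876 = 952$)
$\left(s + 33340\right) - -9520 = \left(952 + 33340\right) - -9520 = 34292 + \left(-4480 + 14000\right) = 34292 + 9520 = 43812$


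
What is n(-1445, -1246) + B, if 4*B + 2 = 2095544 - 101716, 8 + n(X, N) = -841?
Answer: 995215/2 ≈ 4.9761e+5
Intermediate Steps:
n(X, N) = -849 (n(X, N) = -8 - 841 = -849)
B = 996913/2 (B = -½ + (2095544 - 101716)/4 = -½ + (¼)*1993828 = -½ + 498457 = 996913/2 ≈ 4.9846e+5)
n(-1445, -1246) + B = -849 + 996913/2 = 995215/2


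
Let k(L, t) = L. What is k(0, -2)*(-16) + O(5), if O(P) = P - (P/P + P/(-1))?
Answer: 9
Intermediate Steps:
O(P) = -1 + 2*P (O(P) = P - (1 + P*(-1)) = P - (1 - P) = P + (-1 + P) = -1 + 2*P)
k(0, -2)*(-16) + O(5) = 0*(-16) + (-1 + 2*5) = 0 + (-1 + 10) = 0 + 9 = 9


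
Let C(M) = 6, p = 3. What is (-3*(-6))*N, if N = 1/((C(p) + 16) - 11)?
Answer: 18/11 ≈ 1.6364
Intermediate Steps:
N = 1/11 (N = 1/((6 + 16) - 11) = 1/(22 - 11) = 1/11 ≈ 0.090909)
(-3*(-6))*N = -3*(-6)*(1/11) = 18*(1/11) = 18/11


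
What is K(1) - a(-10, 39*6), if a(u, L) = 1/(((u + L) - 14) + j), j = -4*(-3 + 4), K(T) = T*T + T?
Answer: 411/206 ≈ 1.9951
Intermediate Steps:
K(T) = T + T² (K(T) = T² + T = T + T²)
j = -4 (j = -4*1 = -4)
a(u, L) = 1/(-18 + L + u) (a(u, L) = 1/(((u + L) - 14) - 4) = 1/(((L + u) - 14) - 4) = 1/((-14 + L + u) - 4) = 1/(-18 + L + u))
K(1) - a(-10, 39*6) = 1*(1 + 1) - 1/(-18 + 39*6 - 10) = 1*2 - 1/(-18 + 234 - 10) = 2 - 1/206 = 411/206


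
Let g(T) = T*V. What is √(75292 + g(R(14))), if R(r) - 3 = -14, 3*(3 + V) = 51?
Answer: √75138 ≈ 274.11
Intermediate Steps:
V = 14 (V = -3 + (⅓)*51 = -3 + 17 = 14)
R(r) = -11 (R(r) = 3 - 14 = -11)
g(T) = 14*T (g(T) = T*14 = 14*T)
√(75292 + g(R(14))) = √(75292 + 14*(-11)) = √(75292 - 154) = √75138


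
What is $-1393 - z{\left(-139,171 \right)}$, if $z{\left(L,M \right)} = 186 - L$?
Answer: $-1718$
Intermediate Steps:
$-1393 - z{\left(-139,171 \right)} = -1393 - \left(186 - -139\right) = -1393 - \left(186 + 139\right) = -1393 - 325 = -1718$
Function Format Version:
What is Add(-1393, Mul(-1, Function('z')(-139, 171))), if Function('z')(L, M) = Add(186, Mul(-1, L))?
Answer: -1718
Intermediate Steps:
Add(-1393, Mul(-1, Function('z')(-139, 171))) = Add(-1393, Mul(-1, Add(186, Mul(-1, -139)))) = Add(-1393, Mul(-1, Add(186, 139))) = Add(-1393, Mul(-1, 325)) = Add(-1393, -325) = -1718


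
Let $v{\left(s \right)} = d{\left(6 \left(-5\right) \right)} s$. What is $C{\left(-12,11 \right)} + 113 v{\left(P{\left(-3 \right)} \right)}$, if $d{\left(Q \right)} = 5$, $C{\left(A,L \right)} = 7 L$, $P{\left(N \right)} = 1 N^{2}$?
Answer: $5162$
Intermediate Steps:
$P{\left(N \right)} = N^{2}$
$v{\left(s \right)} = 5 s$
$C{\left(-12,11 \right)} + 113 v{\left(P{\left(-3 \right)} \right)} = 7 \cdot 11 + 113 \cdot 5 \left(-3\right)^{2} = 77 + 113 \cdot 5 \cdot 9 = 77 + 113 \cdot 45 = 77 + 5085 = 5162$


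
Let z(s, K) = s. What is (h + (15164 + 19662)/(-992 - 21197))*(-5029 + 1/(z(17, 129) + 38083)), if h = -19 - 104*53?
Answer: 4704367211588863/169080180 ≈ 2.7823e+7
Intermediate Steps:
h = -5531 (h = -19 - 5512 = -5531)
(h + (15164 + 19662)/(-992 - 21197))*(-5029 + 1/(z(17, 129) + 38083)) = (-5531 + (15164 + 19662)/(-992 - 21197))*(-5029 + 1/(17 + 38083)) = (-5531 + 34826/(-22189))*(-5029 + 1/38100) = (-5531 + 34826*(-1/22189))*(-5029 + 1/38100) = (-5531 - 34826/22189)*(-191604899/38100) = -122762185/22189*(-191604899/38100) = 4704367211588863/169080180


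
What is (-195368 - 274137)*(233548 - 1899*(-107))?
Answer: -205052083205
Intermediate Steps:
(-195368 - 274137)*(233548 - 1899*(-107)) = -469505*(233548 + 203193) = -469505*436741 = -205052083205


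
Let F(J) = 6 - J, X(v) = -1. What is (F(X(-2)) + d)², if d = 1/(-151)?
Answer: 1115136/22801 ≈ 48.907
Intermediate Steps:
d = -1/151 ≈ -0.0066225
(F(X(-2)) + d)² = ((6 - 1*(-1)) - 1/151)² = ((6 + 1) - 1/151)² = (7 - 1/151)² = (1056/151)² = 1115136/22801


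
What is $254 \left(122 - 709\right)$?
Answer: $-149098$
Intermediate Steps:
$254 \left(122 - 709\right) = 254 \left(-587\right) = -149098$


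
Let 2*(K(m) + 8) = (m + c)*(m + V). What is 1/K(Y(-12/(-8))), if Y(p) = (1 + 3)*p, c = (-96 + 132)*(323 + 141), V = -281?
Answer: -1/2297633 ≈ -4.3523e-7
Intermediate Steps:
c = 16704 (c = 36*464 = 16704)
Y(p) = 4*p
K(m) = -8 + (-281 + m)*(16704 + m)/2 (K(m) = -8 + ((m + 16704)*(m - 281))/2 = -8 + ((16704 + m)*(-281 + m))/2 = -8 + ((-281 + m)*(16704 + m))/2 = -8 + (-281 + m)*(16704 + m)/2)
1/K(Y(-12/(-8))) = 1/(-2346920 + (4*(-12/(-8)))²/2 + 16423*(4*(-12/(-8)))/2) = 1/(-2346920 + (4*(-12*(-⅛)))²/2 + 16423*(4*(-12*(-⅛)))/2) = 1/(-2346920 + (4*(3/2))²/2 + 16423*(4*(3/2))/2) = 1/(-2346920 + (½)*6² + (16423/2)*6) = 1/(-2346920 + (½)*36 + 49269) = 1/(-2346920 + 18 + 49269) = 1/(-2297633) = -1/2297633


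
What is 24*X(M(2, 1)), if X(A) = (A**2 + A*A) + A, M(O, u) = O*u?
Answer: 240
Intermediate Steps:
X(A) = A + 2*A**2 (X(A) = (A**2 + A**2) + A = 2*A**2 + A = A + 2*A**2)
24*X(M(2, 1)) = 24*((2*1)*(1 + 2*(2*1))) = 24*(2*(1 + 2*2)) = 24*(2*(1 + 4)) = 24*(2*5) = 24*10 = 240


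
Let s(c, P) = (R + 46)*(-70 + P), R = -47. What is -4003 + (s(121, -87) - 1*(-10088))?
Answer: 6242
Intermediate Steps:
s(c, P) = 70 - P (s(c, P) = (-47 + 46)*(-70 + P) = -(-70 + P) = 70 - P)
-4003 + (s(121, -87) - 1*(-10088)) = -4003 + ((70 - 1*(-87)) - 1*(-10088)) = -4003 + ((70 + 87) + 10088) = -4003 + (157 + 10088) = -4003 + 10245 = 6242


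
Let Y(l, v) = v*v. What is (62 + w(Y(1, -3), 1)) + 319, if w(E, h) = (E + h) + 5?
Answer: 396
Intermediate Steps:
Y(l, v) = v²
w(E, h) = 5 + E + h
(62 + w(Y(1, -3), 1)) + 319 = (62 + (5 + (-3)² + 1)) + 319 = (62 + (5 + 9 + 1)) + 319 = (62 + 15) + 319 = 77 + 319 = 396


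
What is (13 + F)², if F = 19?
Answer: 1024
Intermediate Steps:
(13 + F)² = (13 + 19)² = 32² = 1024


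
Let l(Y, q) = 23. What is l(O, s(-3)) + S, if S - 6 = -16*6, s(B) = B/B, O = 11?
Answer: -67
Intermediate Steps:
s(B) = 1
S = -90 (S = 6 - 16*6 = 6 - 96 = -90)
l(O, s(-3)) + S = 23 - 90 = -67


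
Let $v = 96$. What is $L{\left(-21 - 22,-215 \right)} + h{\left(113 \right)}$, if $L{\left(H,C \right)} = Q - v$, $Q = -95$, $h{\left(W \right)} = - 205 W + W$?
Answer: $-23243$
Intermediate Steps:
$h{\left(W \right)} = - 204 W$
$L{\left(H,C \right)} = -191$ ($L{\left(H,C \right)} = -95 - 96 = -191$)
$L{\left(-21 - 22,-215 \right)} + h{\left(113 \right)} = -191 - 23052 = -23243$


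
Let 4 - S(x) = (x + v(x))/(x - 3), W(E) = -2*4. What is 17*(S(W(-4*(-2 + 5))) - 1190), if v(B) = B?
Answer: -222054/11 ≈ -20187.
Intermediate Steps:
W(E) = -8
S(x) = 4 - 2*x/(-3 + x) (S(x) = 4 - (x + x)/(x - 3) = 4 - 2*x/(-3 + x))
17*(S(W(-4*(-2 + 5))) - 1190) = 17*(2*(-6 - 8)/(-3 - 8) - 1190) = 17*(2*(-14)/(-11) - 1190) = 17*(2*(-1/11)*(-14) - 1190) = 17*(28/11 - 1190) = 17*(-13062/11) = -222054/11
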